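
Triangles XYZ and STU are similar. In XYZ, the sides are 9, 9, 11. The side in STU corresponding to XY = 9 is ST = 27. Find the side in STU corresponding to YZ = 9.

Similar triangles have proportional sides. Setting up the proportion:
ST / XY = TU / YZ
27 / 9 = TU / 9
TU = 9 * 27 / 9 = 27.

27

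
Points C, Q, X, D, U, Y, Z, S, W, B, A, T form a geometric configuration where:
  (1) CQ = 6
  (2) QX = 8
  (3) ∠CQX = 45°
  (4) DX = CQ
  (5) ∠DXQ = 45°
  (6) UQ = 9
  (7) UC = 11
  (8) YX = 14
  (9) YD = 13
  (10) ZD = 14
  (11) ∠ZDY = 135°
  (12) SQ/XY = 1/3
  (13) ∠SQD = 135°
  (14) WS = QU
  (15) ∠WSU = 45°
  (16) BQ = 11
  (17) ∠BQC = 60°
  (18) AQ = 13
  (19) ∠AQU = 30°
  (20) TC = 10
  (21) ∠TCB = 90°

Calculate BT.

Step 1: By the law of cosines on triangle BQC: BC² = 11² + 6² − 2·11·6·cos(60°) = 91, so BC = √91.
Step 2: By the law of cosines on triangle BCT: BT² = √91² + 10² − 2·√91·10·cos(90°) = 191, so BT = √191.

Therefore, the length of BT = √191.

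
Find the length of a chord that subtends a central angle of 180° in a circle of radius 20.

Chord length = 2r sin(θ/2)
= 2 × 20 × sin(180°/2)
= 2 × 20 × sin(90°)
= 40

40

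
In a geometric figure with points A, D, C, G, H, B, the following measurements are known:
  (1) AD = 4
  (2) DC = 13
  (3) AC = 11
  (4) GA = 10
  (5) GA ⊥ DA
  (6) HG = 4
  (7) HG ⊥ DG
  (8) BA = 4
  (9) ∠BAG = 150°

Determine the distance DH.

Step 1: By the law of cosines on triangle DAG: DG² = 4² + 10² − 2·4·10·cos(90°) = 116, so DG = 2·√29.
Step 2: By the law of cosines on triangle DGH: DH² = (2·√29)² + 4² − 2·2·√29·4·cos(90°) = 132, so DH = 2·√33.

Therefore, the length of DH = 2·√33.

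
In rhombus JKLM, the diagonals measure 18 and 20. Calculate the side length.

Half-diagonals are 9 and 10. side = sqrt(9^2 + 10^2) = sqrt(181)

sqrt(181)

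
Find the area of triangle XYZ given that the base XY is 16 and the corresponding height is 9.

A triangle's area is half the area of a rectangle with the same base and height.
Area = (1/2) * 16 * 9 = 72.

72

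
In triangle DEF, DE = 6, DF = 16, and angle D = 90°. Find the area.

Area = (1/2)(6)(16) sin(90°) = (1/2)(6)(16)(1) = 48

48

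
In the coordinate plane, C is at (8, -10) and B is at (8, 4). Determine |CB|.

d = sqrt((8 - 8)^2 + (4 - -10)^2)
d = sqrt(0^2 + 14^2)
d = sqrt(0 + 196)
d = sqrt(196) = 14

14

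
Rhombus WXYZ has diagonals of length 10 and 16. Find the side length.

The diagonals of a rhombus bisect each other at right angles.
Half-diagonals: 10/2 = 5 and 16/2 = 8
side = sqrt(5^2 + 8^2)
side = sqrt(25 + 64)
side = sqrt(89)

sqrt(89)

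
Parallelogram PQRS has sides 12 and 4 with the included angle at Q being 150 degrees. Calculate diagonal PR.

The diagonal of a parallelogram can be found by treating two adjacent sides and the diagonal as a triangle.
Applying the law of cosines with sides 12, 4 and included angle 150°:
d^2 = 144 + 16 - 96*cos(150°) = 48*sqrt(3) + 160
d = 4*sqrt(3*sqrt(3) + 10)

4*sqrt(3*sqrt(3) + 10)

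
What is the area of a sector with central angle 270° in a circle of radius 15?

Sector area = π(15²)(3/4) = 675*pi/4

675*pi/4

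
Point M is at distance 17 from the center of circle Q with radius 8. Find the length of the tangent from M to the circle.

Let T be the point of tangency. Then QT ⊥ MT (radius ⊥ tangent).
In right triangle QTM: QM² = QT² + MT²
17² = 8² + MT²
MT² = 225, MT = 15

15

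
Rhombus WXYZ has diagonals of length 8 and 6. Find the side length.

Half-diagonals are 4 and 3. side = sqrt(4^2 + 3^2) = sqrt(25) = 5

5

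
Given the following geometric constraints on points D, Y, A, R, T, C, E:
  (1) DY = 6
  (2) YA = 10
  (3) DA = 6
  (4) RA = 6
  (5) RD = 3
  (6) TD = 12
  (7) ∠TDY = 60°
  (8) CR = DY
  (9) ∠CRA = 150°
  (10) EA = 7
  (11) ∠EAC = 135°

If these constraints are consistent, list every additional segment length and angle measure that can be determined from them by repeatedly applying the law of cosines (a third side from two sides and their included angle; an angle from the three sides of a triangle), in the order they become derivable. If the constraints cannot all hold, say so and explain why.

The constraints are consistent. Derivable facts, in order:
After 1 step:
- AC ≈ 11.59
- YT = 6·√3
- ∠ADR = 75.52°
- ∠ADY = 112.89°
- ∠ARD = 75.52°
- ∠AYD = 33.56°
- ∠DAR = 28.96°
- ∠DAY = 33.56°
After 2 steps:
- CE ≈ 17.27
- ∠ACR = 15°
- ∠CAR = 15°
- ∠DTY = 30°
- ∠DYT = 90°
After 3 steps:
- ∠ACE = 16.66°
- ∠AEC = 28.34°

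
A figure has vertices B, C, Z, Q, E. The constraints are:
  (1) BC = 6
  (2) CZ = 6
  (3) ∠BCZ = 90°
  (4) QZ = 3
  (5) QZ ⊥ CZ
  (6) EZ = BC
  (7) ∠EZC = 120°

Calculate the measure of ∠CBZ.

Step 1: By the law of cosines on triangle BCZ: BZ² = 6² + 6² − 2·6·6·cos(90°) = 72, so BZ = 6·√2.
Step 2: By the inverse law of cosines on triangle CBZ: cos(∠CBZ) = (6² + (6·√2)² − 6²) / (2·6·6·√2) = 72/101.82 = 0.7071, so ∠CBZ = 45°.

Therefore, the measure of angle ∠CBZ = 45°.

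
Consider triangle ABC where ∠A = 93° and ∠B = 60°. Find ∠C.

angle C = 180 - 93 - 60 = 27 degrees.

27 degrees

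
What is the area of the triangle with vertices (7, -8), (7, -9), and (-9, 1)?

The Shoelace formula computes the area from vertex coordinates by summing cross products.
For vertices (7,-8), (7,-9), (-9,1):
Signed sum = 7*-9 - 7*-8 + 7*1 - -9*-9 + -9*-8 - 7*1
= -7 + -74 + 65 = -16
Area = (1/2)|-16| = 8.

8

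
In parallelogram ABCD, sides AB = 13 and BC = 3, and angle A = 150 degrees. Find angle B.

Opposite sides of a parallelogram are parallel, so consecutive angles form co-interior angles on a transversal.
Co-interior angles sum to 180°, giving angle B = 180 - 150 = 30 degrees.

30 degrees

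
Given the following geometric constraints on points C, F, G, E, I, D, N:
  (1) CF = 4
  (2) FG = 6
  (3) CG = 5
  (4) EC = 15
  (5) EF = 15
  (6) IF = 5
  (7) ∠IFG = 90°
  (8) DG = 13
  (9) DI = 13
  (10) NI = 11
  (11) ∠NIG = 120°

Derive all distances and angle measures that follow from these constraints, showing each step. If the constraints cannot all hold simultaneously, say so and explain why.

The constraints are consistent.

Step 1: From GF = 6, FI = 5, and ∠GFI = 90°, by the law of cosines:
  GI² = GF² + FI² - 2·GF·FI·cos(90°) = 36 + 25 - 0 = 61
  GI = √61

Step 2: From CE = 15, CF = 4, EF = 15, by the inverse law of cosines:
  cos(∠ECF) = (CE² + CF² - EF²) / (2·CE·CF)
  ∠ECF = 82.34°

Step 3: From CF = 4, CG = 5, FG = 6, by the inverse law of cosines:
  cos(∠FCG) = (CF² + CG² - FG²) / (2·CF·CG)
  ∠FCG = 82.82°

Step 4: From FC = 4, FE = 15, CE = 15, by the inverse law of cosines:
  cos(∠CFE) = (FC² + FE² - CE²) / (2·FC·FE)
  ∠CFE = 82.34°

Step 5: From FC = 4, FG = 6, CG = 5, by the inverse law of cosines:
  cos(∠CFG) = (FC² + FG² - CG²) / (2·FC·FG)
  ∠CFG = 55.77°

Step 6: From GC = 5, GF = 6, CF = 4, by the inverse law of cosines:
  cos(∠CGF) = (GC² + GF² - CF²) / (2·GC·GF)
  ∠CGF = 41.41°

Step 7: From EC = 15, EF = 15, CF = 4, by the inverse law of cosines:
  cos(∠CEF) = (EC² + EF² - CF²) / (2·EC·EF)
  ∠CEF = 15.32°

Step 8: From GI = √61, IN = 11, and ∠GIN = 120°, by the law of cosines:
  GN² = GI² + IN² - 2·GI·IN·cos(120°) = 61 + 121 + 85.91 = 267.9
  GN ≈ 16.37

Step 9: From GD = 13, GI = √61, DI = 13, by the inverse law of cosines:
  cos(∠DGI) = (GD² + GI² - DI²) / (2·GD·GI)
  ∠DGI = 72.52°

Step 10: From GF = 6, GI = √61, FI = 5, by the inverse law of cosines:
  cos(∠FGI) = (GF² + GI² - FI²) / (2·GF·GI)
  ∠FGI = 39.81°

Step 11: From ID = 13, IG = √61, DG = 13, by the inverse law of cosines:
  cos(∠DIG) = (ID² + IG² - DG²) / (2·ID·IG)
  ∠DIG = 72.52°

Step 12: From IF = 5, IG = √61, FG = 6, by the inverse law of cosines:
  cos(∠FIG) = (IF² + IG² - FG²) / (2·IF·IG)
  ∠FIG = 50.19°

Step 13: From DG = 13, DI = 13, GI = √61, by the inverse law of cosines:
  cos(∠GDI) = (DG² + DI² - GI²) / (2·DG·DI)
  ∠GDI = 34.96°

Step 14: From GI = √61, GN = 16.37, IN = 11, by the inverse law of cosines:
  cos(∠IGN) = (GI² + GN² - IN²) / (2·GI·GN)
  ∠IGN = 35.59°

Step 15: From NG = 16.37, NI = 11, GI = √61, by the inverse law of cosines:
  cos(∠GNI) = (NG² + NI² - GI²) / (2·NG·NI)
  ∠GNI = 24.41°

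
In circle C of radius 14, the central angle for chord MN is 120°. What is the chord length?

Chord = 2(14) sin(60°) = 14*sqrt(3)

14*sqrt(3)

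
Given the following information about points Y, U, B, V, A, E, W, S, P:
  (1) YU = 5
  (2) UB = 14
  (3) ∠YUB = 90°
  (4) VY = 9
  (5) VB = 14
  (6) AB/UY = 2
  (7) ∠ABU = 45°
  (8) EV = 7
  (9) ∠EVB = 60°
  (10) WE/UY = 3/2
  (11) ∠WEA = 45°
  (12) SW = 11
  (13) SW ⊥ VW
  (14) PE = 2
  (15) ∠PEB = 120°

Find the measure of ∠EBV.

Step 1: By the law of cosines on triangle BVE: BE² = 14² + 7² − 2·14·7·cos(60°) = 147, so BE = 7·√3.
Step 2: By the inverse law of cosines on triangle EBV: cos(∠EBV) = ((7·√3)² + 14² − 7²) / (2·7·√3·14) = 294/339.48 = 0.866, so ∠EBV = 30°.

Therefore, the measure of angle ∠EBV = 30°.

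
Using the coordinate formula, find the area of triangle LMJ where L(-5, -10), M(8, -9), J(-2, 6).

Shoelace: Area = (1/2)|-5(-9-6) + 8(6--10) + -2(-10--9)| = (1/2)(205) = 205/2

205/2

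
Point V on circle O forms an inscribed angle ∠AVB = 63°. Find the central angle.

Central angle = 2 × 63° = 126° (inscribed angle theorem).

126°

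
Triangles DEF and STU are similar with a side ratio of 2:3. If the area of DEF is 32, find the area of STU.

Area ratio = (2/3)^2 = 4/9. Area of STU = 32 * 9/4 = 72.

72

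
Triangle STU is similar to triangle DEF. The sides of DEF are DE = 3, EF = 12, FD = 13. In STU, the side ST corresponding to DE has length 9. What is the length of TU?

Since the triangles are similar, the ratio of corresponding sides is constant.
Scale factor k = ST / DE = 9 / 3 = 3
TU = k * EF = 3 * 12 = 36

36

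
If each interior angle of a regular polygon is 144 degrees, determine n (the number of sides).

The exterior angle is the supplement of the interior angle: 180 - 144 = 36 degrees.
Since the exterior angles of any convex polygon sum to 360 degrees, the number of sides is 360 / 36 = 10.

10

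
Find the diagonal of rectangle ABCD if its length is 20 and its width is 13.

d = sqrt(20^2 + 13^2) = sqrt(569)

sqrt(569)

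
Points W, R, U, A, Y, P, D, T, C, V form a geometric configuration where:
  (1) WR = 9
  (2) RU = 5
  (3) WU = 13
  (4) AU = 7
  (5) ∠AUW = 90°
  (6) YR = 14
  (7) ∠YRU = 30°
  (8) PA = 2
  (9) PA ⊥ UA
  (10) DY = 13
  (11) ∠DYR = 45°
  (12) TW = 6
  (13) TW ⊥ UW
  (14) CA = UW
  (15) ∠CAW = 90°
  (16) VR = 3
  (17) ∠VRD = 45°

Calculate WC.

From the given relations: CA = UW = 13.
Step 1: By the law of cosines on triangle AUW: AW² = 7² + 13² − 2·7·13·cos(90°) = 218, so AW ≈ 14.76.
Step 2: By the law of cosines on triangle WAC: WC² = 14.76² + 13² − 2·14.76·13·cos(90°) = 387, so WC = 3·√43.

Therefore, the length of WC = 3·√43.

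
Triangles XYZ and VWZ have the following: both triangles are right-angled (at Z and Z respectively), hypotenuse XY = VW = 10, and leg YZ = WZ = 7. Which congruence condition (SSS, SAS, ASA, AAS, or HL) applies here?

The given information matches HL: The hypotenuse and one leg of two right triangles are equal (Hypotenuse-Leg).

HL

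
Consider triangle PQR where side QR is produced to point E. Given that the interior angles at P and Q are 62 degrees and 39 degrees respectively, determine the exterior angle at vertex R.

By the exterior angle theorem, an exterior angle of a triangle equals the sum of the two remote interior angles.
Exterior angle = angle P + angle Q
Exterior angle = 62 + 39 = 101 degrees

101 degrees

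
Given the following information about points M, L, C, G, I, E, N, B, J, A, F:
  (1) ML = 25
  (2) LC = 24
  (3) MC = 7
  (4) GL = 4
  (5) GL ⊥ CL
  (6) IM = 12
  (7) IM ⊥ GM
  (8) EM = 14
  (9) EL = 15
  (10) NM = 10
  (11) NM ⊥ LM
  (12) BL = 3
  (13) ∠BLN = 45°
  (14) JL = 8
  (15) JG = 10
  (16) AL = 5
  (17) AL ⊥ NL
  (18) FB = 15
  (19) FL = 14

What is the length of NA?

Step 1: By the law of cosines on triangle LMN: LN² = 25² + 10² − 2·25·10·cos(90°) = 725, so LN = 5·√29.
Step 2: By the law of cosines on triangle NLA: NA² = (5·√29)² + 5² − 2·5·√29·5·cos(90°) = 750, so NA = 5·√30.

Therefore, the length of NA = 5·√30.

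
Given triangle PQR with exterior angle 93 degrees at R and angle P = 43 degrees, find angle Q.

The exterior angle theorem states that an exterior angle equals the sum of the two non-adjacent interior angles.
So 93 = 43 + angle Q, which gives angle Q = 93 - 43 = 50 degrees.

50 degrees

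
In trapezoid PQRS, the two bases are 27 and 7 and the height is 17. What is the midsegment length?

The midsegment (median) of a trapezoid connects the midpoints of the non-parallel sides.
Its length is the average of the two bases: (27 + 7) / 2 = 17.

17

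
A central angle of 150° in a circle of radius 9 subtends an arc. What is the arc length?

The full circumference is 2πr = 2π(9) = 18*pi.
The arc spans 150° out of 360°, which is a fraction of 5/12.
Arc length = 18*pi × 5/12 = 15*pi/2.

15*pi/2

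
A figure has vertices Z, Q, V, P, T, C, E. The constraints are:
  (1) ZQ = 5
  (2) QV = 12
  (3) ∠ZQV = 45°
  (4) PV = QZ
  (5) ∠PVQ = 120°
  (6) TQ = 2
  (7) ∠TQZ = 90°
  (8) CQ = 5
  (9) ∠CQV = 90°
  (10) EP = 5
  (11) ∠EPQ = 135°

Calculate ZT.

Step 1: By the law of cosines on triangle ZQT: ZT² = 5² + 2² − 2·5·2·cos(90°) = 29, so ZT = √29.

Therefore, the length of ZT = √29.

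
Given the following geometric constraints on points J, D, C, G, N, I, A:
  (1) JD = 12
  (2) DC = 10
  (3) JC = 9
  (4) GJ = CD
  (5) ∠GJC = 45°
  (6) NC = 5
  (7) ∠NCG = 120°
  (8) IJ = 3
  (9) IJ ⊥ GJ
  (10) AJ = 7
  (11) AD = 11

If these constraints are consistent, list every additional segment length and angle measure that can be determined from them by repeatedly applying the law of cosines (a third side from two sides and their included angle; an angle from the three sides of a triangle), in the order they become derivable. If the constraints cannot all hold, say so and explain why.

The constraints are consistent. Derivable facts, in order:
After 1 step:
- CG ≈ 7.33
- GI = √109
- ∠ADJ = 35.1°
- ∠AJD = 64.62°
- ∠CDJ = 47.22°
- ∠CJD = 54.64°
- ∠DAJ = 80.28°
- ∠DCJ = 78.14°
After 2 steps:
- GN ≈ 10.74
- ∠CGJ = 60.26°
- ∠GCJ = 74.74°
- ∠GIJ = 73.3°
- ∠IGJ = 16.7°
After 3 steps:
- ∠CGN = 23.77°
- ∠CNG = 36.23°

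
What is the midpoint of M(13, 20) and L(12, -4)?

M = ((x₁ + x₂)/2, (y₁ + y₂)/2)
= ((13 + 12)/2, (20 + -4)/2)
= (25/2, 16/2) = (25/2, 8)

(25/2, 8)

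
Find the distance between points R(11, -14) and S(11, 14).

d = sqrt((0)^2 + (28)^2) = sqrt(784) = 28

28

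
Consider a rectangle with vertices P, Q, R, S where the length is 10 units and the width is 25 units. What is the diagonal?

Using the Pythagorean theorem:
d² = 10² + 25² = 100 + 625 = 725
d = sqrt(725) = 5*sqrt(29)

5*sqrt(29)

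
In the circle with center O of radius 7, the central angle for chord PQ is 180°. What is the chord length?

Drop a perpendicular from the center to the chord, bisecting both the chord and the central angle.
Each half-chord = r sin(θ/2) = 7 sin(90°).
The full chord = 2 × 7 × sin(90°) = 14.

14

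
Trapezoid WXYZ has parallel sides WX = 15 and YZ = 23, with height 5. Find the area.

Area = (15 + 23) * 5 / 2 = 190 / 2 = 95

95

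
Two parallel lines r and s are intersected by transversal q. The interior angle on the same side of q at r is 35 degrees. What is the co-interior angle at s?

Co-interior (same-side interior) angles are between the parallel lines on the same side of the transversal.
Unlike corresponding or alternate interior angles, they are supplementary rather than equal.
So the angle = 180 - 35 = 145 degrees.

145 degrees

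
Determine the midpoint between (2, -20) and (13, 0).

M = ((x₁ + x₂)/2, (y₁ + y₂)/2)
= ((2 + 13)/2, (-20 + 0)/2)
= (15/2, -20/2) = (15/2, -10)

(15/2, -10)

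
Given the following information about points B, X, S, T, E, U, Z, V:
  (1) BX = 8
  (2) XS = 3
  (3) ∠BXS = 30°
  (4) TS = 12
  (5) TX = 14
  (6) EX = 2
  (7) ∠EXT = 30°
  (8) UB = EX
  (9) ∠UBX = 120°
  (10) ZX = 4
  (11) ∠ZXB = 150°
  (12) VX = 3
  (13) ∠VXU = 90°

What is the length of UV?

From the given relations: UB = EX = 2.
Step 1: By the law of cosines on triangle UBX: UX² = 2² + 8² − 2·2·8·cos(120°) = 84, so UX = 2·√21.
Step 2: By the law of cosines on triangle UXV: UV² = (2·√21)² + 3² − 2·2·√21·3·cos(90°) = 93, so UV = √93.

Therefore, the length of UV = √93.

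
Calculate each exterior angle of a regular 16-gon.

Each exterior angle of a regular n-gon is 360 / n.
For n = 16: 360 / 16 = 45/2 degrees.

45/2 degrees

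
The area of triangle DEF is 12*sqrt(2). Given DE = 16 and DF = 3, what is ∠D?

sin(C) = 2 * 12*sqrt(2) / (16 * 3) = sqrt(2)/2, so C = arcsin(sqrt(2)/2) = 45°.
Since sin(180° - C) = sin(C), the obtuse angle 135° gives the same area, so C = 45° or C = 135°.

45° or 135°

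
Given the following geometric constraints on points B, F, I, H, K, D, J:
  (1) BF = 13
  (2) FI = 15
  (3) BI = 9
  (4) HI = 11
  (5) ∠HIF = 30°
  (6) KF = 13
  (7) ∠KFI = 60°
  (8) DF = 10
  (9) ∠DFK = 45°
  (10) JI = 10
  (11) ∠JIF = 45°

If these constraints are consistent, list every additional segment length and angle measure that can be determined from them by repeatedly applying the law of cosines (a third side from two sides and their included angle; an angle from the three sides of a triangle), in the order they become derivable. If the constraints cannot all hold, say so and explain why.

The constraints are consistent. Derivable facts, in order:
After 1 step:
- FH ≈ 7.76
- FJ ≈ 10.62
- IK = √199
- KD ≈ 9.23
- ∠BFI = 36.62°
- ∠BIF = 59.51°
- ∠FBI = 83.87°
After 2 steps:
- ∠DKF = 50.02°
- ∠FDK = 84.98°
- ∠FHI = 104.86°
- ∠FIK = 52.95°
- ∠FJI = 93.27°
- ∠FKI = 67.05°
- ∠HFI = 45.14°
- ∠IFJ = 41.73°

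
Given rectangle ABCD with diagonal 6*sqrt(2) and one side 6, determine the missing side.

b = sqrt(d^2 - a^2) = sqrt(72 - 36) = sqrt(36) = 6

6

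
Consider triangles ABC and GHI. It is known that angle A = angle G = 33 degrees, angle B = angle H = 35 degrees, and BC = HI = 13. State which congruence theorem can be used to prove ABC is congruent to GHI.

The given information provides:
angle A = angle G = 33 degrees, angle B = angle H = 35 degrees, and BC = HI = 13
This matches the AAS congruence theorem.
Two pairs of corresponding angles and a non-included side are equal (Angle-Angle-Side).

AAS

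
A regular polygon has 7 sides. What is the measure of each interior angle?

Each interior angle of a regular n-gon is (n - 2) * 180 / n.
For n = 7: (7 - 2) * 180 / 7 = 900/7 = 900/7 degrees.

900/7 degrees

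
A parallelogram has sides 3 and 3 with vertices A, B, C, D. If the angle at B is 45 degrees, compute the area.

The area of a parallelogram equals the product of two adjacent sides times the sine of the included angle.
This is because the height equals 3 * sin(45°) = 3*sqrt(2)/2.
Area = 3 * 3*sqrt(2)/2 = 9*sqrt(2)/2

9*sqrt(2)/2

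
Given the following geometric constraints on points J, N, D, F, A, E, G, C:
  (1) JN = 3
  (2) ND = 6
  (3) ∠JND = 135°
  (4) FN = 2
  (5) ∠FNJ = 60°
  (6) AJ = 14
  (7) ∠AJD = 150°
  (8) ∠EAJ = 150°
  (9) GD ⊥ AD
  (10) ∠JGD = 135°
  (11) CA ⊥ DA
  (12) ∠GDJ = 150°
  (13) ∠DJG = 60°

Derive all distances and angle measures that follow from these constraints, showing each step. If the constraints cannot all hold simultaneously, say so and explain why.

These constraints are not satisfiable: (10), (12) and (13) are the three interior angles of triangle JGD, which must sum to 180°, but 135° + 150° + 60° = 345°. No planar figure meets all of them, so nothing further can be derived.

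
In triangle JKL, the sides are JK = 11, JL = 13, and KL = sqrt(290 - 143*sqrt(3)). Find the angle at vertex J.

cos(J) = (11² + 13² - (sqrt(290 - 143*sqrt(3)))²) / (2 × 11 × 13) = sqrt(3)/2, so J = arccos(sqrt(3)/2) = 30°.

30°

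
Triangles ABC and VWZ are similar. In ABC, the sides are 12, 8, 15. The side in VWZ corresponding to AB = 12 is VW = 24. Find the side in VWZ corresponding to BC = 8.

Similar triangles have proportional sides. Setting up the proportion:
VW / AB = WZ / BC
24 / 12 = WZ / 8
WZ = 8 * 24 / 12 = 16.

16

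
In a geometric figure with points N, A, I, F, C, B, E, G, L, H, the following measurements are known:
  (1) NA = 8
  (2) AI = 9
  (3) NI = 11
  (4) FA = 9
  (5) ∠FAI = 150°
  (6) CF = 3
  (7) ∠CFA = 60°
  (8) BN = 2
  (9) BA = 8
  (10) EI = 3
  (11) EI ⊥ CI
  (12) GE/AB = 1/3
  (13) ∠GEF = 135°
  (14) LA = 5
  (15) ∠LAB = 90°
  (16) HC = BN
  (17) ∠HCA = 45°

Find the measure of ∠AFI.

Step 1: By the law of cosines on triangle FAI: FI² = 9² + 9² − 2·9·9·cos(150°) = 302.3, so FI ≈ 17.39.
Step 2: By the inverse law of cosines on triangle AFI: cos(∠AFI) = (9² + 17.39² − 9²) / (2·9·17.39) = 302.3/312.96 = 0.9659, so ∠AFI = 15°.

Therefore, the measure of angle ∠AFI = 15°.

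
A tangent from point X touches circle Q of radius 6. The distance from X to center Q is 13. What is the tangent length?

Let T be the point of tangency. Then QT ⊥ XT (radius ⊥ tangent).
In right triangle QTX: QX² = QT² + XT²
13² = 6² + XT²
XT² = 133, XT = sqrt(133)

sqrt(133)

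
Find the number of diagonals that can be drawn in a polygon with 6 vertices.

Total line segments between 6 vertices = C(6,2) = 15.
Subtract the 6 sides: 15 - 6 = 9 diagonals.

9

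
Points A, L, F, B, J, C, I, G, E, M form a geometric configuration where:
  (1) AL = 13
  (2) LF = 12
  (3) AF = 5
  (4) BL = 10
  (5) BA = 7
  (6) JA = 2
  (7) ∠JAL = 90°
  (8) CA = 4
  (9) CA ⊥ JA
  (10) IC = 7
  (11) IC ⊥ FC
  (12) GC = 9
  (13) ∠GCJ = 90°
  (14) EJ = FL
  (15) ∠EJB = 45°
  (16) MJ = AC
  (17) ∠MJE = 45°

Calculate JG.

Step 1: By the law of cosines on triangle JAC: JC² = 2² + 4² − 2·2·4·cos(90°) = 20, so JC = 2·√5.
Step 2: By the law of cosines on triangle JCG: JG² = (2·√5)² + 9² − 2·2·√5·9·cos(90°) = 101, so JG = √101.

Therefore, the length of JG = √101.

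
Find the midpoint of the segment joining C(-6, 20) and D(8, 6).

The midpoint is the average of the coordinates:
x: (-6 + 8)/2 = 1
y: (20 + 6)/2 = 13
Midpoint = (1, 13)

(1, 13)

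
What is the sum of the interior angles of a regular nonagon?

The sum of interior angles of an n-sided polygon is (n - 2) * 180.
For n = 9: (9 - 2) * 180 = 7 * 180 = 1260 degrees.

1260 degrees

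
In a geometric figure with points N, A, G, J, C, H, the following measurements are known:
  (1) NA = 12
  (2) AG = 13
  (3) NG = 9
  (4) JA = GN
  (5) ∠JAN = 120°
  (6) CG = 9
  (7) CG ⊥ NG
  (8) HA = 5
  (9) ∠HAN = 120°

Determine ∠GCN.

Step 1: By the law of cosines on triangle CGN: CN² = 9² + 9² − 2·9·9·cos(90°) = 162, so CN = 9·√2.
Step 2: By the inverse law of cosines on triangle GCN: cos(∠GCN) = (9² + (9·√2)² − 9²) / (2·9·9·√2) = 162/229.1 = 0.7071, so ∠GCN = 45°.

Therefore, the measure of angle ∠GCN = 45°.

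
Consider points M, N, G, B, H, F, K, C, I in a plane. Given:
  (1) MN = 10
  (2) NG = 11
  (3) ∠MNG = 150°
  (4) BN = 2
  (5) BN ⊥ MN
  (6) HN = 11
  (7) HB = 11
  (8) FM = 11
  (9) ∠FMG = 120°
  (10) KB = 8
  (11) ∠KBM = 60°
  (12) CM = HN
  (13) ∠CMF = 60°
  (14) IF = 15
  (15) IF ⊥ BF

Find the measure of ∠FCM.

From the given relations: CM = HN = 11.
Step 1: By the law of cosines on triangle CMF: CF² = 11² + 11² − 2·11·11·cos(60°) = 121, so CF = 11.
Step 2: By the inverse law of cosines on triangle FCM: cos(∠FCM) = (11² + 11² − 11²) / (2·11·11) = 121/242 = 0.5, so ∠FCM = 60°.

Therefore, the measure of angle ∠FCM = 60°.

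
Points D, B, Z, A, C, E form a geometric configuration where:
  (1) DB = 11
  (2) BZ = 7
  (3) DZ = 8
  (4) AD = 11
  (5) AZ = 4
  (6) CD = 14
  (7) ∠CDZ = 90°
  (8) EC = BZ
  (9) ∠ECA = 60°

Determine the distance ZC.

Step 1: By the law of cosines on triangle ZDC: ZC² = 8² + 14² − 2·8·14·cos(90°) = 260, so ZC = 2·√65.

Therefore, the length of ZC = 2·√65.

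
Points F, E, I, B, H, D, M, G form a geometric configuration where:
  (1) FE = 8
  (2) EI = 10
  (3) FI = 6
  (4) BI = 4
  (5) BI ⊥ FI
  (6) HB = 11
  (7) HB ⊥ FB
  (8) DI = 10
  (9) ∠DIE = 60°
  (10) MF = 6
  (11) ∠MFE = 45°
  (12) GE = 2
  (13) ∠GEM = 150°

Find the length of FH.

Step 1: By the law of cosines on triangle BIF: BF² = 4² + 6² − 2·4·6·cos(90°) = 52, so BF = 2·√13.
Step 2: By the law of cosines on triangle FBH: FH² = (2·√13)² + 11² − 2·2·√13·11·cos(90°) = 173, so FH = √173.

Therefore, the length of FH = √173.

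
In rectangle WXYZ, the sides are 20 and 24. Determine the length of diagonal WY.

Using the Pythagorean theorem:
d² = 20² + 24² = 400 + 576 = 976
d = sqrt(976) = 4*sqrt(61)

4*sqrt(61)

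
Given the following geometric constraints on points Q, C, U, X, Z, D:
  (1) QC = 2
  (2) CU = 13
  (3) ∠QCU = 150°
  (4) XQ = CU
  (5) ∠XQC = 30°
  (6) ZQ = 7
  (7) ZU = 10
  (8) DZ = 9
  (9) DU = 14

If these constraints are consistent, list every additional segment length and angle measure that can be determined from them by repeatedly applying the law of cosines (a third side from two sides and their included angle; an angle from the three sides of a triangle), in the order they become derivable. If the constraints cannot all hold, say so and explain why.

The constraints are consistent. Derivable facts, in order:
After 1 step:
- CX ≈ 11.31
- QU ≈ 14.77
- ∠DUZ = 39.84°
- ∠DZU = 94.78°
- ∠UDZ = 45.38°
After 2 steps:
- ∠CQU = 26.12°
- ∠CUQ = 3.88°
- ∠CXQ = 5.07°
- ∠QCX = 144.93°
- ∠QUZ = 24.36°
- ∠QZU = 119.54°
- ∠UQZ = 36.1°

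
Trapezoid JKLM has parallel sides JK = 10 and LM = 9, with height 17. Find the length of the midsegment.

The midsegment (median) of a trapezoid connects the midpoints of the non-parallel sides.
Its length is the average of the two bases: (10 + 9) / 2 = 19/2.

19/2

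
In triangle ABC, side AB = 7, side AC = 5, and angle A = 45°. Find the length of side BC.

Law of cosines: BC^2 = 7^2 + 5^2 - 2(7)(5)cos(45°) = 74 - 35*sqrt(2), so BC = sqrt(74 - 35*sqrt(2)).

sqrt(74 - 35*sqrt(2))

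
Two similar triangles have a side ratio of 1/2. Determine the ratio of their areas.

The ratio of areas of similar triangles equals the square of the side ratio.
Side ratio = 1:2
Area ratio = (1/2)^2 = 1/4 = 1:4

1:4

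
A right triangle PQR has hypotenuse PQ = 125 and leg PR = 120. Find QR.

QR = sqrt(125^2 - 120^2) = sqrt(1225) = 35

35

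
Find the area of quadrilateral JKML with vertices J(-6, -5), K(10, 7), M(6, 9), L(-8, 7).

Shoelace: sum of cross terms = 252, Area = (1/2)|252| = 126

126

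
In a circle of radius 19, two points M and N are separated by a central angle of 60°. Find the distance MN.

Chord length = 2r sin(θ/2)
= 2 × 19 × sin(60°/2)
= 2 × 19 × sin(30°)
= 19

19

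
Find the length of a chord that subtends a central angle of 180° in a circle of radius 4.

Drop a perpendicular from the center to the chord, bisecting both the chord and the central angle.
Each half-chord = r sin(θ/2) = 4 sin(90°).
The full chord = 2 × 4 × sin(90°) = 8.

8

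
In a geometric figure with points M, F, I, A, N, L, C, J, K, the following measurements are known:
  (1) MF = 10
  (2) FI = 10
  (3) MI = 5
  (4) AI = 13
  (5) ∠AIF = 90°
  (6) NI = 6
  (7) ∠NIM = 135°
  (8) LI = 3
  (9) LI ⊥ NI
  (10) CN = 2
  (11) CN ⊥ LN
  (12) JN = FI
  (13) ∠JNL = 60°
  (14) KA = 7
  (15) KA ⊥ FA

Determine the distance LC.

Step 1: By the law of cosines on triangle LIN: LN² = 3² + 6² − 2·3·6·cos(90°) = 45, so LN = 3·√5.
Step 2: By the law of cosines on triangle LNC: LC² = (3·√5)² + 2² − 2·3·√5·2·cos(90°) = 49, so LC = 7.

Therefore, the length of LC = 7.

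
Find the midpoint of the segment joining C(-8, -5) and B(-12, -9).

M = ((x₁ + x₂)/2, (y₁ + y₂)/2)
= ((-8 + -12)/2, (-5 + -9)/2)
= (-20/2, -14/2) = (-10, -7)

(-10, -7)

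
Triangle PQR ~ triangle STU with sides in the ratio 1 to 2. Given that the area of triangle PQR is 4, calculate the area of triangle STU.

The ratio of areas of similar triangles = (side ratio)^2.
Side ratio = 1:2, so area ratio = 1:4.
Area of STU / Area of PQR = 4/1
Area of STU = 4 * 4/1 = 16

16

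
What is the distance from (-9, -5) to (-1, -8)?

d = sqrt((-1 - -9)^2 + (-8 - -5)^2)
d = sqrt(8^2 + -3^2)
d = sqrt(64 + 9)
d = sqrt(73)

sqrt(73)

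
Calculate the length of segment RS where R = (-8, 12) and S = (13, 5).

d = sqrt((13 - -8)^2 + (5 - 12)^2)
d = sqrt(21^2 + -7^2)
d = sqrt(441 + 49)
d = sqrt(490) = 7*sqrt(10)

7*sqrt(10)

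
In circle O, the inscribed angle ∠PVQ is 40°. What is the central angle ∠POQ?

By the inscribed angle theorem, the central angle is twice the inscribed angle.
Central angle = 2 × 40° = 80°

80°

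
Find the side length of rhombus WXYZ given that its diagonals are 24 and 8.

In a rhombus, the diagonals bisect each other perpendicularly, creating four congruent right triangles.
Each triangle has legs 12 (half of 24) and 4 (half of 8).
The hypotenuse of each right triangle is a side of the rhombus:
side = sqrt(12^2 + 4^2) = sqrt(160) = 4*sqrt(10)

4*sqrt(10)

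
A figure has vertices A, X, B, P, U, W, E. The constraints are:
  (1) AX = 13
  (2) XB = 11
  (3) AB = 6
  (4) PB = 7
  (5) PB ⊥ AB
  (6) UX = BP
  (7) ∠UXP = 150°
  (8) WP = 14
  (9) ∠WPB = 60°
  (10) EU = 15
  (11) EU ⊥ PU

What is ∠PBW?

Step 1: By the law of cosines on triangle BPW: BW² = 7² + 14² − 2·7·14·cos(60°) = 147, so BW = 7·√3.
Step 2: By the inverse law of cosines on triangle PBW: cos(∠PBW) = (7² + (7·√3)² − 14²) / (2·7·7·√3) = 0/169.74 = 0, so ∠PBW = 90°.

Therefore, the measure of angle ∠PBW = 90°.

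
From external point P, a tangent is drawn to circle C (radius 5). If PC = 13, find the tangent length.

tangent = √(d² - r²) = √(13² - 5²) = √(169 - 25) = √144 = 12

12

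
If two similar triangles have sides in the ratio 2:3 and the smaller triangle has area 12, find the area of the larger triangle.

For similar figures, the area ratio equals the square of the side ratio.
Side ratio (the smaller triangle to the larger triangle) = 2:3, so area ratio = 2^2:3^2 = 4:9.
If the area of the smaller triangle is 12, then the area of the larger triangle = 12 * (9/4) = 27.

27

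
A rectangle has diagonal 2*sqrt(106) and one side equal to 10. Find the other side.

Using the Pythagorean theorem: d^2 = a^2 + b^2
b^2 = d^2 - a^2
b^2 = 424 - 100
b^2 = 324
b = sqrt(324) = 18

18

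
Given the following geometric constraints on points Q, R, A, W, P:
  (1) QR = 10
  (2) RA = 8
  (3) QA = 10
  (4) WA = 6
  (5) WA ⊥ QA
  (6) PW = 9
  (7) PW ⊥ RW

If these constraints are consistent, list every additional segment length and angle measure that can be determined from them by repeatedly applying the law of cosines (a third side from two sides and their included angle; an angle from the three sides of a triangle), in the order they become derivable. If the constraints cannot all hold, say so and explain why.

The constraints are consistent. Derivable facts, in order:
After 1 step:
- QW = 2·√34
- ∠AQR = 47.16°
- ∠ARQ = 66.42°
- ∠QAR = 66.42°
After 2 steps:
- ∠AQW = 30.96°
- ∠AWQ = 59.04°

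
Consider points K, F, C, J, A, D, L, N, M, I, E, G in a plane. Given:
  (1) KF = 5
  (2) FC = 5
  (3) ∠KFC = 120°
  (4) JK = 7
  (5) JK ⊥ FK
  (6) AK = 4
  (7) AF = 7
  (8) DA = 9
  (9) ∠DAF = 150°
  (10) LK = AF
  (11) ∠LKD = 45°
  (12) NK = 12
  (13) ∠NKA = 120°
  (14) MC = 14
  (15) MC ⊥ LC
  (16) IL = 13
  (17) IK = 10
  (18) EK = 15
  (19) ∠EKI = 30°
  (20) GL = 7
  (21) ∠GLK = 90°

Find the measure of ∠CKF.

Step 1: By the law of cosines on triangle KFC: KC² = 5² + 5² − 2·5·5·cos(120°) = 75, so KC = 5·√3.
Step 2: By the inverse law of cosines on triangle CKF: cos(∠CKF) = ((5·√3)² + 5² − 5²) / (2·5·√3·5) = 75/86.6 = 0.866, so ∠CKF = 30°.

Therefore, the measure of angle ∠CKF = 30°.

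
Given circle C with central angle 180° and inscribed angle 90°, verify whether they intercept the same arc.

By the inscribed angle theorem, if both angles subtend the same arc, the inscribed angle must be half the central angle.
Half of 180° = 90°, which equals the given inscribed angle of 90°.
Therefore, yes, they correspond to the same arc.

Yes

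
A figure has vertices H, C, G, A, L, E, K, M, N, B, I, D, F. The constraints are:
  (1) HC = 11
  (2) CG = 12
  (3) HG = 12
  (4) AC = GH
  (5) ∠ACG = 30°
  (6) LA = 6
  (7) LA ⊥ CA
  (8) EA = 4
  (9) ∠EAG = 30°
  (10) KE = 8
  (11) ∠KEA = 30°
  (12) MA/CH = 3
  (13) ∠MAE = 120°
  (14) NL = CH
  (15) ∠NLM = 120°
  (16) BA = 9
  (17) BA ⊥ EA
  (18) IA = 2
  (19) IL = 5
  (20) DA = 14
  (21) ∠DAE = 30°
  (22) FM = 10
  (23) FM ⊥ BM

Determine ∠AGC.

From the given relations: AC = GH = 12.
Step 1: By the law of cosines on triangle GCA: GA² = 12² + 12² − 2·12·12·cos(30°) = 38.58, so GA ≈ 6.21.
Step 2: By the inverse law of cosines on triangle AGC: cos(∠AGC) = (6.21² + 12² − 12²) / (2·6.21·12) = 38.58/149.08 = 0.2588, so ∠AGC = 75°.

Therefore, the measure of angle ∠AGC = 75°.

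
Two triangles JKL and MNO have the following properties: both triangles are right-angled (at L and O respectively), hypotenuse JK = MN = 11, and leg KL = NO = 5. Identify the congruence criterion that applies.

Consider the given information: both triangles are right-angled (at L and O respectively), hypotenuse JK = MN = 11, and leg KL = NO = 5
This is not SAS or ASA: SAS requires two sides and the included angle between them. ASA requires two angles and the side between them.
The correct criterion is HL. The hypotenuse and one leg of two right triangles are equal (Hypotenuse-Leg).

HL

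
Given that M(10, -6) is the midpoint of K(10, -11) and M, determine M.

Using the midpoint formula: M = ((x1 + x2)/2, (y1 + y2)/2)
We know M = (10, -6) and K = (10, -11)
For x: 10 = (10 + x2)/2, so x2 = 2*10 - 10 = 10
For y: -6 = (-11 + y2)/2, so y2 = 2*-6 - -11 = -1
M = (10, -1)

(10, -1)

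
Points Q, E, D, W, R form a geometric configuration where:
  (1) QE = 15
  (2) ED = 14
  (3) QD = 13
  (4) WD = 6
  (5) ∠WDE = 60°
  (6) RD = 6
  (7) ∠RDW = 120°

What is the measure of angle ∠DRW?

Step 1: By the law of cosines on triangle RDW: RW² = 6² + 6² − 2·6·6·cos(120°) = 108, so RW = 6·√3.
Step 2: By the inverse law of cosines on triangle DRW: cos(∠DRW) = (6² + (6·√3)² − 6²) / (2·6·6·√3) = 108/124.71 = 0.866, so ∠DRW = 30°.

Therefore, the measure of angle ∠DRW = 30°.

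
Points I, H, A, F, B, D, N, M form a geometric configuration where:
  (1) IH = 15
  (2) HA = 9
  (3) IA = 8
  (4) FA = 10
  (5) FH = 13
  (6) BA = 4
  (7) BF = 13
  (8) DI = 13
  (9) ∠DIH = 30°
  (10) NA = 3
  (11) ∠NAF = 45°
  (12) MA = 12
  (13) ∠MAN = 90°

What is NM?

Step 1: By the law of cosines on triangle NAM: NM² = 3² + 12² − 2·3·12·cos(90°) = 153, so NM = 3·√17.

Therefore, the length of NM = 3·√17.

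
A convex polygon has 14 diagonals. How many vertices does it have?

Using d = n(n - 3)/2, we solve 14 = n(n - 3)/2.
So n(n - 3) = 28.
Testing n = 7: 7 * 4 = 28 = 28. Correct.
The polygon has 7 sides.

7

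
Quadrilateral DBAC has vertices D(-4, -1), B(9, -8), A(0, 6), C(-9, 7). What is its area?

Using the Shoelace formula for a quadrilateral (vertices in order):
Area = (1/2)|sum of (x_i * y_(i+1) - x_(i+1) * y_i)|
Terms: (-4*-8 - 9*-1) = 41, (9*6 - 0*-8) = 54, (0*7 - -9*6) = 54, (-9*-1 - -4*7) = 37
Sum = 186
Area = (1/2)(186) = 93

93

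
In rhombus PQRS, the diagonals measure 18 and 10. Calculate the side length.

Half-diagonals are 9 and 5. side = sqrt(9^2 + 5^2) = sqrt(106)

sqrt(106)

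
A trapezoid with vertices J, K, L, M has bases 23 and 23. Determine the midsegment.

The midsegment of a trapezoid = (base1 + base2) / 2
midsegment = (23 + 23) / 2
midsegment = 46 / 2
midsegment = 23

23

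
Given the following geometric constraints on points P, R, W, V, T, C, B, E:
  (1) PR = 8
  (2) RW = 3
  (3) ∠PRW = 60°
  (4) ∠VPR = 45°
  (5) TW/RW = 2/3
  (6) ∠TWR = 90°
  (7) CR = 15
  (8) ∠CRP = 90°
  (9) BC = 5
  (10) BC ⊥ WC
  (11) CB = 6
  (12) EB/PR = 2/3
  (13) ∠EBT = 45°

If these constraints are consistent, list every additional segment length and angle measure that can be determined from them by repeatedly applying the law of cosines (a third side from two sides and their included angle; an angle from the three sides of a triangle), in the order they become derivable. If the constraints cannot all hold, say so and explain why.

These constraints are not satisfiable: (9) BC = 5 and (11) CB = 6 assign two different lengths to the same segment. No planar figure meets all of them, so nothing further can be derived.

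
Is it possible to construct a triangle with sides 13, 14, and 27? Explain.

Check the triangle inequality: 13 + 14 = 27 ≤ 27.
Since the sum of two sides does not exceed the third, no triangle can be formed.

No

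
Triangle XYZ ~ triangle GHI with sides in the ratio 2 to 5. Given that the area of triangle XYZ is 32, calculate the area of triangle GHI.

The ratio of areas of similar triangles = (side ratio)^2.
Side ratio = 2:5, so area ratio = 4:25.
Area of GHI / Area of XYZ = 25/4
Area of GHI = 32 * 25/4 = 200

200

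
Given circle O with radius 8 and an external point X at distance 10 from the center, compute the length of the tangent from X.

The tangent, radius, and line from the external point to the center form a right triangle.
The right angle is where the tangent meets the radius.
By the Pythagorean theorem: tangent² + 8² = 10²
tangent² = 100 - 64 = 36
tangent = 6

6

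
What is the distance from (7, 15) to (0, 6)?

d = sqrt((-7)^2 + (-9)^2) = sqrt(130)

sqrt(130)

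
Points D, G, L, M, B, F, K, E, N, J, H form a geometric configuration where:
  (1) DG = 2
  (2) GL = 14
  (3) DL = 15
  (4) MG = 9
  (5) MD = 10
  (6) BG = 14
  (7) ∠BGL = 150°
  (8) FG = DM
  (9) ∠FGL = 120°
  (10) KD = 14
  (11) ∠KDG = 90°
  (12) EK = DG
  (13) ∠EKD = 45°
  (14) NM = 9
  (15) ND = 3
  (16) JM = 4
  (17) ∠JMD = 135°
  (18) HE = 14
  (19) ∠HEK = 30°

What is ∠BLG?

Step 1: By the law of cosines on triangle LGB: LB² = 14² + 14² − 2·14·14·cos(150°) = 731.48, so LB ≈ 27.05.
Step 2: By the inverse law of cosines on triangle BLG: cos(∠BLG) = (27.05² + 14² − 14²) / (2·27.05·14) = 731.48/757.29 = 0.9659, so ∠BLG = 15°.

Therefore, the measure of angle ∠BLG = 15°.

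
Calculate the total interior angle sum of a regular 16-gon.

The sum of interior angles of an n-sided polygon is (n - 2) * 180.
For n = 16: (16 - 2) * 180 = 14 * 180 = 2520 degrees.

2520 degrees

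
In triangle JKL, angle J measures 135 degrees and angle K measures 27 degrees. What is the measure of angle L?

By the triangle angle sum property, the three interior angles of any triangle add up to 180°.
We know angle J = 135° and angle K = 27°, so their sum is 162°.
Therefore angle L = 180° - 162° = 18°.

18 degrees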